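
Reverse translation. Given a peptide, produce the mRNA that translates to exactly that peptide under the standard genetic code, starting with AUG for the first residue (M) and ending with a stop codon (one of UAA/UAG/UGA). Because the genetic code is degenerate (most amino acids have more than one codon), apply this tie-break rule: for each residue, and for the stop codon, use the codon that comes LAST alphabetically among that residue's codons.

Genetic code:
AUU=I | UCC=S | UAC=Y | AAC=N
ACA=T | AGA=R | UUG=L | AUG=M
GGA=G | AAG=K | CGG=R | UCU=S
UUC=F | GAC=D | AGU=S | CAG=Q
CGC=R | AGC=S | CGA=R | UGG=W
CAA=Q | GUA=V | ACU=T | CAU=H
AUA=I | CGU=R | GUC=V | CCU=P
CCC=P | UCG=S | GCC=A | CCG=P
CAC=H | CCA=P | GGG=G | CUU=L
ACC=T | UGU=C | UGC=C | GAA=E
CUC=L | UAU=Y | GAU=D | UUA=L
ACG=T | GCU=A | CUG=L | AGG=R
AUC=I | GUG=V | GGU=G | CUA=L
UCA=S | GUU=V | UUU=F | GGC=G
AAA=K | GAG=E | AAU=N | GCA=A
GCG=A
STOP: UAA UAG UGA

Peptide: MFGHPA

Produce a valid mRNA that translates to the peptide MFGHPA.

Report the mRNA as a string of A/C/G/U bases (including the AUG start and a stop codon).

residue 1: M -> AUG (start codon)
residue 2: F codons sorted = UUC,UUU -> pick last = UUU
residue 3: G codons sorted = GGA,GGC,GGG,GGU -> pick last = GGU
residue 4: H codons sorted = CAC,CAU -> pick last = CAU
residue 5: P codons sorted = CCA,CCC,CCG,CCU -> pick last = CCU
residue 6: A codons sorted = GCA,GCC,GCG,GCU -> pick last = GCU
terminator: stop codons sorted = UAA,UAG,UGA -> pick last = UGA

Answer: mRNA: AUGUUUGGUCAUCCUGCUUGA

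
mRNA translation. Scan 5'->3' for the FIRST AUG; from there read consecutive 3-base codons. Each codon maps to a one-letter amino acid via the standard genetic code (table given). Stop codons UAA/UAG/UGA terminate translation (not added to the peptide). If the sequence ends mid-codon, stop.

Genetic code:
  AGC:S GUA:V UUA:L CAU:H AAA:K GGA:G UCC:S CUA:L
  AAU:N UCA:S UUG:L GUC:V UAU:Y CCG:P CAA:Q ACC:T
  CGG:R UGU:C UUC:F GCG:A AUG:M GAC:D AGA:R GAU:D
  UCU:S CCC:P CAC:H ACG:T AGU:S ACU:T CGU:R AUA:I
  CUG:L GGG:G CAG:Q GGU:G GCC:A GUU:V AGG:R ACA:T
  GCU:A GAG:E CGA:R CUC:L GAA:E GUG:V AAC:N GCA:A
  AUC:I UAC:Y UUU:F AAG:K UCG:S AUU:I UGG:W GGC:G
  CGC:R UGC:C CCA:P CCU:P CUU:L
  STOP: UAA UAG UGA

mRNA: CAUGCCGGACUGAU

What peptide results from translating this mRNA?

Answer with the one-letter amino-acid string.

start AUG at pos 1
pos 1: AUG -> M; peptide=M
pos 4: CCG -> P; peptide=MP
pos 7: GAC -> D; peptide=MPD
pos 10: UGA -> STOP

Answer: MPD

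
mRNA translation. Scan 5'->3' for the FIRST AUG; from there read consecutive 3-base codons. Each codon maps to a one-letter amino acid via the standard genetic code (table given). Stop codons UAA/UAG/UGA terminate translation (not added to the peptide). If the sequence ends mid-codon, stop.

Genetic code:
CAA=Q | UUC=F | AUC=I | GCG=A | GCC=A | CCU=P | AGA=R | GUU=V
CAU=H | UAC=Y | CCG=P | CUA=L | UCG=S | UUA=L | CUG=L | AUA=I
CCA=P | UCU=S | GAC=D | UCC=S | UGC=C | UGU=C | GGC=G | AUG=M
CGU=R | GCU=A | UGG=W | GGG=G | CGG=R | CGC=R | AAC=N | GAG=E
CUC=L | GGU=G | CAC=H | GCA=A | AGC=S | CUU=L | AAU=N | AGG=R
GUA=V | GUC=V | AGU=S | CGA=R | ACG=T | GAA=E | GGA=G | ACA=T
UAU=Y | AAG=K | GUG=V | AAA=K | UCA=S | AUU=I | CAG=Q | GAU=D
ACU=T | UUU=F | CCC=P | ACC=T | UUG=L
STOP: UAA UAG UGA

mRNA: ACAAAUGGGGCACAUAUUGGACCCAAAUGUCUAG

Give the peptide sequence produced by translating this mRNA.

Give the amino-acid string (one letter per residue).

start AUG at pos 4
pos 4: AUG -> M; peptide=M
pos 7: GGG -> G; peptide=MG
pos 10: CAC -> H; peptide=MGH
pos 13: AUA -> I; peptide=MGHI
pos 16: UUG -> L; peptide=MGHIL
pos 19: GAC -> D; peptide=MGHILD
pos 22: CCA -> P; peptide=MGHILDP
pos 25: AAU -> N; peptide=MGHILDPN
pos 28: GUC -> V; peptide=MGHILDPNV
pos 31: UAG -> STOP

Answer: MGHILDPNV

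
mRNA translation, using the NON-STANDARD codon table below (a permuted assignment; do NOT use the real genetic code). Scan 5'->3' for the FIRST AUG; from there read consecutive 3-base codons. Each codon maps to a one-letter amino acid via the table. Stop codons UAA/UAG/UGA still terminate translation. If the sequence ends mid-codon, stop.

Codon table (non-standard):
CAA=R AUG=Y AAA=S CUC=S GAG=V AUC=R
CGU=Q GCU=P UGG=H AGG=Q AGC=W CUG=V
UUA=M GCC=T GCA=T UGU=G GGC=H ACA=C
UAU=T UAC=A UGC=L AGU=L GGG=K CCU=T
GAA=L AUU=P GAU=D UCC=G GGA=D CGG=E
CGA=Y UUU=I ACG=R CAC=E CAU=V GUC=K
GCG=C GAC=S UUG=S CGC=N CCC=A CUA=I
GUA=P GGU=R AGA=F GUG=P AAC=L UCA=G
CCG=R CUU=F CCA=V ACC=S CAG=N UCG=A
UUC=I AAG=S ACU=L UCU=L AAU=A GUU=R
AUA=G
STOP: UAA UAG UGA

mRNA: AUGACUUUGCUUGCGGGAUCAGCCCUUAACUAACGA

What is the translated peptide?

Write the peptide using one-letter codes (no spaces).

start AUG at pos 0
pos 0: AUG -> Y; peptide=Y
pos 3: ACU -> L; peptide=YL
pos 6: UUG -> S; peptide=YLS
pos 9: CUU -> F; peptide=YLSF
pos 12: GCG -> C; peptide=YLSFC
pos 15: GGA -> D; peptide=YLSFCD
pos 18: UCA -> G; peptide=YLSFCDG
pos 21: GCC -> T; peptide=YLSFCDGT
pos 24: CUU -> F; peptide=YLSFCDGTF
pos 27: AAC -> L; peptide=YLSFCDGTFL
pos 30: UAA -> STOP

Answer: YLSFCDGTFL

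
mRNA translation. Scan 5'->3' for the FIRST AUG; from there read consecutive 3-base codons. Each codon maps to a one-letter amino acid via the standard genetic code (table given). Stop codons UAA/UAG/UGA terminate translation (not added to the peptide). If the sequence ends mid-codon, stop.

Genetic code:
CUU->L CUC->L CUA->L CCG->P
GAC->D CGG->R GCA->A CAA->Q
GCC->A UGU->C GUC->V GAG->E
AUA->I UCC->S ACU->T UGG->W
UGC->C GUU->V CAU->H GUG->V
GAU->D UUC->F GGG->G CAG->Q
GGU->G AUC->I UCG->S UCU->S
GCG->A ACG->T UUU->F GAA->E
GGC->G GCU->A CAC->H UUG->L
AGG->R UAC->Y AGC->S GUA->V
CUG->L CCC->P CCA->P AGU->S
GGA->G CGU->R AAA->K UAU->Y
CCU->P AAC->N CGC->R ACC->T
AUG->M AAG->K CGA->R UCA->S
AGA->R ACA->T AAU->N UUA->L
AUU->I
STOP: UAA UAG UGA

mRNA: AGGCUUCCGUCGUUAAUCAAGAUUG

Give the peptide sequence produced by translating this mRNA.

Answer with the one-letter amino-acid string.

no AUG start codon found

Answer: (empty: no AUG start codon)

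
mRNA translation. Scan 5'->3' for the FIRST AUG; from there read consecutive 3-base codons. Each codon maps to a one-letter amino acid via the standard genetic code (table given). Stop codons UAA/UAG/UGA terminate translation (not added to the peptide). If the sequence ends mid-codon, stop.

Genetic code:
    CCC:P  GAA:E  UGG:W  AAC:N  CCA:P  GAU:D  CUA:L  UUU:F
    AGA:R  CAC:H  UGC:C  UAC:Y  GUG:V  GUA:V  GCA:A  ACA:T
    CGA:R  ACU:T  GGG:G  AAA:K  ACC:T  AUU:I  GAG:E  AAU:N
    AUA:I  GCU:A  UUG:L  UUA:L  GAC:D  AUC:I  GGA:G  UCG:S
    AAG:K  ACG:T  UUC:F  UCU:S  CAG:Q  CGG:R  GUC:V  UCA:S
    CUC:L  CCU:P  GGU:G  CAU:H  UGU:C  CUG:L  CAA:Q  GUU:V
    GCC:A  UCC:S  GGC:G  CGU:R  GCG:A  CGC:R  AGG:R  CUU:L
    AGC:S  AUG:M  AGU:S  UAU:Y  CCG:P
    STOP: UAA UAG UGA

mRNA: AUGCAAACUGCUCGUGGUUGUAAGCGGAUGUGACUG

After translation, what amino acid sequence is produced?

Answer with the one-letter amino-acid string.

Answer: MQTARGCKRM

Derivation:
start AUG at pos 0
pos 0: AUG -> M; peptide=M
pos 3: CAA -> Q; peptide=MQ
pos 6: ACU -> T; peptide=MQT
pos 9: GCU -> A; peptide=MQTA
pos 12: CGU -> R; peptide=MQTAR
pos 15: GGU -> G; peptide=MQTARG
pos 18: UGU -> C; peptide=MQTARGC
pos 21: AAG -> K; peptide=MQTARGCK
pos 24: CGG -> R; peptide=MQTARGCKR
pos 27: AUG -> M; peptide=MQTARGCKRM
pos 30: UGA -> STOP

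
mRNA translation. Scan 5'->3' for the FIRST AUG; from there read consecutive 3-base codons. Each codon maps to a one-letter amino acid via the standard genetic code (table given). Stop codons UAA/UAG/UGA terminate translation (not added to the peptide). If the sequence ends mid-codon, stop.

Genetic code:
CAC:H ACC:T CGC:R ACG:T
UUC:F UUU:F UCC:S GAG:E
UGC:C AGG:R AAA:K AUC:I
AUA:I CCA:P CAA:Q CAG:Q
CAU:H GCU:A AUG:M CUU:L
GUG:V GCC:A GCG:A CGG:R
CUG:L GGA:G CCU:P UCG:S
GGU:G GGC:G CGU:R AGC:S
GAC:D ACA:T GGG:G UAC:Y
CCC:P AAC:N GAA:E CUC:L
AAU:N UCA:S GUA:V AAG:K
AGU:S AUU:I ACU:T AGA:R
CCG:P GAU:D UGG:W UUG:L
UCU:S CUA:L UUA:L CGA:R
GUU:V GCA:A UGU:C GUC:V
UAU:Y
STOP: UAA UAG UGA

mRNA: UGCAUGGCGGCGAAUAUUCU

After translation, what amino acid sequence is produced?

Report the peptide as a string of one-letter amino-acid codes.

Answer: MAANI

Derivation:
start AUG at pos 3
pos 3: AUG -> M; peptide=M
pos 6: GCG -> A; peptide=MA
pos 9: GCG -> A; peptide=MAA
pos 12: AAU -> N; peptide=MAAN
pos 15: AUU -> I; peptide=MAANI
pos 18: only 2 nt remain (<3), stop (end of mRNA)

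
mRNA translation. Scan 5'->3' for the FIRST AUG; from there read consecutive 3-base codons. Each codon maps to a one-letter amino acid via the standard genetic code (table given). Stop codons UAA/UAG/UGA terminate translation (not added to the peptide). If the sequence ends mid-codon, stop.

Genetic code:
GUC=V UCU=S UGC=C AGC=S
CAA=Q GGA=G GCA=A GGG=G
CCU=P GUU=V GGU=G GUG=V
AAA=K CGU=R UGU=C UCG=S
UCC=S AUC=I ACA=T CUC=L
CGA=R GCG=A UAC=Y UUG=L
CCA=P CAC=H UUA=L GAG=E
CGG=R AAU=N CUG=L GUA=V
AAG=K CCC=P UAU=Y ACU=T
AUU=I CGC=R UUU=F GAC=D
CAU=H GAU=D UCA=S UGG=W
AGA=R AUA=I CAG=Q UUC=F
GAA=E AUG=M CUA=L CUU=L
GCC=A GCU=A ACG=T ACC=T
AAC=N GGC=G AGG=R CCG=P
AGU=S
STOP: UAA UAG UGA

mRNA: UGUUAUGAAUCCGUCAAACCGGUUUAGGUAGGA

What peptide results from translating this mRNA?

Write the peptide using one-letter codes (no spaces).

start AUG at pos 4
pos 4: AUG -> M; peptide=M
pos 7: AAU -> N; peptide=MN
pos 10: CCG -> P; peptide=MNP
pos 13: UCA -> S; peptide=MNPS
pos 16: AAC -> N; peptide=MNPSN
pos 19: CGG -> R; peptide=MNPSNR
pos 22: UUU -> F; peptide=MNPSNRF
pos 25: AGG -> R; peptide=MNPSNRFR
pos 28: UAG -> STOP

Answer: MNPSNRFR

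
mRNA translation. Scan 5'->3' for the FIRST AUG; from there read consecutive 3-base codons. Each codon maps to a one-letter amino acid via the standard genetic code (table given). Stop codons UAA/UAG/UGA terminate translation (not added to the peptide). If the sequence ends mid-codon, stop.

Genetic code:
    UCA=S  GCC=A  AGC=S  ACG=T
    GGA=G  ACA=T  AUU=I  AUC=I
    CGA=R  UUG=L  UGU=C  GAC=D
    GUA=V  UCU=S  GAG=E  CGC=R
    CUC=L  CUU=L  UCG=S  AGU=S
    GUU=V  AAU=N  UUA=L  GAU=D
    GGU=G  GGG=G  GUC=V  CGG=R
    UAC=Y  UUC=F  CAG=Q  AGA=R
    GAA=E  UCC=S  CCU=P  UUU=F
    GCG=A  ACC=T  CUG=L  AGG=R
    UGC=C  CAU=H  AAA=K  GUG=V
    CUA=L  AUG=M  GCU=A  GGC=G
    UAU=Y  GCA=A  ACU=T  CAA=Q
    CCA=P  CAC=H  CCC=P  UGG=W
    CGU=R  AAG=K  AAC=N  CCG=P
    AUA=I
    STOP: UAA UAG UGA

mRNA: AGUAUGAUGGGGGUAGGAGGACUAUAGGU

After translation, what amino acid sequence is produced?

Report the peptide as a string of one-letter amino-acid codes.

Answer: MMGVGGL

Derivation:
start AUG at pos 3
pos 3: AUG -> M; peptide=M
pos 6: AUG -> M; peptide=MM
pos 9: GGG -> G; peptide=MMG
pos 12: GUA -> V; peptide=MMGV
pos 15: GGA -> G; peptide=MMGVG
pos 18: GGA -> G; peptide=MMGVGG
pos 21: CUA -> L; peptide=MMGVGGL
pos 24: UAG -> STOP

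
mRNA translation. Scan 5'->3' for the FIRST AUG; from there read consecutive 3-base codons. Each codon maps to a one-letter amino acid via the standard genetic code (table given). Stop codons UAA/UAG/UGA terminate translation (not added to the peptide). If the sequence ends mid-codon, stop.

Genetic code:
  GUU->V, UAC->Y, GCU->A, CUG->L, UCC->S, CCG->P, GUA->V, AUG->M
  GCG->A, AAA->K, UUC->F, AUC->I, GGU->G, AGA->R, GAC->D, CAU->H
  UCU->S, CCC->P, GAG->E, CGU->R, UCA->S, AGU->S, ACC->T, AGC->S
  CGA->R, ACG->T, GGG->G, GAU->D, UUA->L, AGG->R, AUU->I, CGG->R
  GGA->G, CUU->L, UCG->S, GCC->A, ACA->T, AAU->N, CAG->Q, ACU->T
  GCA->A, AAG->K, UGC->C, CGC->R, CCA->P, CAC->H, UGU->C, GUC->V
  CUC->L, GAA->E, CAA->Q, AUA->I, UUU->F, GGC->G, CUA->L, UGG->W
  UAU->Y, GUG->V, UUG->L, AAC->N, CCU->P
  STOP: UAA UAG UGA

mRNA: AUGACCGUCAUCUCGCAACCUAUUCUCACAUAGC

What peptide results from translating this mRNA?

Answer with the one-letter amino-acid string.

Answer: MTVISQPILT

Derivation:
start AUG at pos 0
pos 0: AUG -> M; peptide=M
pos 3: ACC -> T; peptide=MT
pos 6: GUC -> V; peptide=MTV
pos 9: AUC -> I; peptide=MTVI
pos 12: UCG -> S; peptide=MTVIS
pos 15: CAA -> Q; peptide=MTVISQ
pos 18: CCU -> P; peptide=MTVISQP
pos 21: AUU -> I; peptide=MTVISQPI
pos 24: CUC -> L; peptide=MTVISQPIL
pos 27: ACA -> T; peptide=MTVISQPILT
pos 30: UAG -> STOP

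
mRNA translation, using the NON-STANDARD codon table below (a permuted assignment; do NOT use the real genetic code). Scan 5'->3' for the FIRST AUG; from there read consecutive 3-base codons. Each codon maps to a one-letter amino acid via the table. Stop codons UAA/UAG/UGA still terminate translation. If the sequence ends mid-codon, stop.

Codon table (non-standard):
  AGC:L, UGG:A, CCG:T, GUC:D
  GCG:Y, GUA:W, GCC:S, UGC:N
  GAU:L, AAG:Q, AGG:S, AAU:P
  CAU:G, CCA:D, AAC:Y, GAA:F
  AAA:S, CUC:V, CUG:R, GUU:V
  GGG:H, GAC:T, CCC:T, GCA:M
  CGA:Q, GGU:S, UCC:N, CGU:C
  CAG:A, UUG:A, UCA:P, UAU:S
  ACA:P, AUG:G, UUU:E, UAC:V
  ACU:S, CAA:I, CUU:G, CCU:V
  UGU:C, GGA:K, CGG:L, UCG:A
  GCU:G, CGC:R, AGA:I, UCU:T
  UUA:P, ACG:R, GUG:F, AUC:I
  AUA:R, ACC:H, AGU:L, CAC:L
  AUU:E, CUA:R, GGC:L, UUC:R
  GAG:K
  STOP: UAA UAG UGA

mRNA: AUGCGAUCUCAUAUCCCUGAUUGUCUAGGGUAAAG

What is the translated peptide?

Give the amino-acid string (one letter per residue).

Answer: GQTGIVLCRH

Derivation:
start AUG at pos 0
pos 0: AUG -> G; peptide=G
pos 3: CGA -> Q; peptide=GQ
pos 6: UCU -> T; peptide=GQT
pos 9: CAU -> G; peptide=GQTG
pos 12: AUC -> I; peptide=GQTGI
pos 15: CCU -> V; peptide=GQTGIV
pos 18: GAU -> L; peptide=GQTGIVL
pos 21: UGU -> C; peptide=GQTGIVLC
pos 24: CUA -> R; peptide=GQTGIVLCR
pos 27: GGG -> H; peptide=GQTGIVLCRH
pos 30: UAA -> STOP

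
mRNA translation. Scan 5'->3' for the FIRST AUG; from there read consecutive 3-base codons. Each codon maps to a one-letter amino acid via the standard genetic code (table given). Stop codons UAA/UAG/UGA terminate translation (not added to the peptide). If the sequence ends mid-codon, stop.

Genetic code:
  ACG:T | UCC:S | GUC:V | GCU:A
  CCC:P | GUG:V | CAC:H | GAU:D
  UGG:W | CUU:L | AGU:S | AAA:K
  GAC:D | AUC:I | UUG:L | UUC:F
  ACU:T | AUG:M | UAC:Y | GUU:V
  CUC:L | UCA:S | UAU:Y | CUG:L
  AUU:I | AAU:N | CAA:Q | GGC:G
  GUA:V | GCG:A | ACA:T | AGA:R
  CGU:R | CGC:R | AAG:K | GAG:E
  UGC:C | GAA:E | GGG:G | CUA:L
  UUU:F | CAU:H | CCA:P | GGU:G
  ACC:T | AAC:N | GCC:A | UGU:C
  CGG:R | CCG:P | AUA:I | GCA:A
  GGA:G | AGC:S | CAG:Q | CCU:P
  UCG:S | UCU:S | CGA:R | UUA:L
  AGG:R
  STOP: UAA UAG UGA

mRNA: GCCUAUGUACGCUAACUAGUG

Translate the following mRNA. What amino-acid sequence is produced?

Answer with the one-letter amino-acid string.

start AUG at pos 4
pos 4: AUG -> M; peptide=M
pos 7: UAC -> Y; peptide=MY
pos 10: GCU -> A; peptide=MYA
pos 13: AAC -> N; peptide=MYAN
pos 16: UAG -> STOP

Answer: MYAN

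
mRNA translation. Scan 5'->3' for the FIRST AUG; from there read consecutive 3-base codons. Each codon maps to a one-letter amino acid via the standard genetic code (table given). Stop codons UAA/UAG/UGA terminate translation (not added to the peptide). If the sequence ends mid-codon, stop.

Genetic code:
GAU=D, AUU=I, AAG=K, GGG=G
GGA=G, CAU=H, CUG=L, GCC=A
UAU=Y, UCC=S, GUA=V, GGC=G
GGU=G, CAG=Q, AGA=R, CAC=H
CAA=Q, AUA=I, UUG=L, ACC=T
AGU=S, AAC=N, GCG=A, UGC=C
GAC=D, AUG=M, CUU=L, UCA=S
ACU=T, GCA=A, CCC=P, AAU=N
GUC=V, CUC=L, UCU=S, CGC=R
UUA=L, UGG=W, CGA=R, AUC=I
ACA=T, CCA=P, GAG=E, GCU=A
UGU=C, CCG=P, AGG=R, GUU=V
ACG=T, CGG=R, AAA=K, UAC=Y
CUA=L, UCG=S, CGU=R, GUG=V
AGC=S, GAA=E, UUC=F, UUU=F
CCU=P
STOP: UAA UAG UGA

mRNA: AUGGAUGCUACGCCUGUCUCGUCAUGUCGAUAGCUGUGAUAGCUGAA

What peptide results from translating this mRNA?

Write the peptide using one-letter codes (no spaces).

start AUG at pos 0
pos 0: AUG -> M; peptide=M
pos 3: GAU -> D; peptide=MD
pos 6: GCU -> A; peptide=MDA
pos 9: ACG -> T; peptide=MDAT
pos 12: CCU -> P; peptide=MDATP
pos 15: GUC -> V; peptide=MDATPV
pos 18: UCG -> S; peptide=MDATPVS
pos 21: UCA -> S; peptide=MDATPVSS
pos 24: UGU -> C; peptide=MDATPVSSC
pos 27: CGA -> R; peptide=MDATPVSSCR
pos 30: UAG -> STOP

Answer: MDATPVSSCR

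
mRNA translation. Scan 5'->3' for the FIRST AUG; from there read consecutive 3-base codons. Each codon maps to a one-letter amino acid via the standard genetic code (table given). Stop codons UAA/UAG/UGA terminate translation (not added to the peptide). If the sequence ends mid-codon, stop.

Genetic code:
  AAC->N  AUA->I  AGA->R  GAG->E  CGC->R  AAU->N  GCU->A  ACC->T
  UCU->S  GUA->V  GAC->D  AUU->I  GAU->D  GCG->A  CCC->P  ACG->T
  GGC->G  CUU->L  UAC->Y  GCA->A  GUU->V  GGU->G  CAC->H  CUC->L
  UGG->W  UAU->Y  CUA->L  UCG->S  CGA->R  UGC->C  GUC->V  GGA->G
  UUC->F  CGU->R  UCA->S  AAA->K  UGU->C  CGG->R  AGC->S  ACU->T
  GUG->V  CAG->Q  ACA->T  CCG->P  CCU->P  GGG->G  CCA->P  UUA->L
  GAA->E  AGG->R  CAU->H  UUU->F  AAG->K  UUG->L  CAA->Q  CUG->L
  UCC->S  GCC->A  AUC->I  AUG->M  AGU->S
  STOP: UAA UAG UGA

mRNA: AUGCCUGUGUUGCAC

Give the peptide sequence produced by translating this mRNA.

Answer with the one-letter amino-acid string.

Answer: MPVLH

Derivation:
start AUG at pos 0
pos 0: AUG -> M; peptide=M
pos 3: CCU -> P; peptide=MP
pos 6: GUG -> V; peptide=MPV
pos 9: UUG -> L; peptide=MPVL
pos 12: CAC -> H; peptide=MPVLH
pos 15: only 0 nt remain (<3), stop (end of mRNA)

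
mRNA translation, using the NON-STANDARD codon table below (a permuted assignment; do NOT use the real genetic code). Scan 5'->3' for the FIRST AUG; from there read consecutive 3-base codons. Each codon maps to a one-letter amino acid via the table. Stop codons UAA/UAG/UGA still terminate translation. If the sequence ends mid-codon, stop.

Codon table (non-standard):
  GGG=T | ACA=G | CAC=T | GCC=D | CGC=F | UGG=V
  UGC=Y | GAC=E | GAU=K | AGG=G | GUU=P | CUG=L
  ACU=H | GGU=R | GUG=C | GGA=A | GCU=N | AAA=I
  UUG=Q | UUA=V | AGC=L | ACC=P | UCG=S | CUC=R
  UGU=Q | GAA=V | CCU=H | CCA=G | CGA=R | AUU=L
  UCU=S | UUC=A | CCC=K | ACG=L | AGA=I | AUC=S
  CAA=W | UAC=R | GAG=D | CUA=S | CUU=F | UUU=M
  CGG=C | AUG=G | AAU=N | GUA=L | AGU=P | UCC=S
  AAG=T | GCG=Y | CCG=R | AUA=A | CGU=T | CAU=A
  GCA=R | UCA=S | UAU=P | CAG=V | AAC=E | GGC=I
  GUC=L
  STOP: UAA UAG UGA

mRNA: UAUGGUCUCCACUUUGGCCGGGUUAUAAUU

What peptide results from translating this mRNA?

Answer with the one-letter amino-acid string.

Answer: GLSHQDTV

Derivation:
start AUG at pos 1
pos 1: AUG -> G; peptide=G
pos 4: GUC -> L; peptide=GL
pos 7: UCC -> S; peptide=GLS
pos 10: ACU -> H; peptide=GLSH
pos 13: UUG -> Q; peptide=GLSHQ
pos 16: GCC -> D; peptide=GLSHQD
pos 19: GGG -> T; peptide=GLSHQDT
pos 22: UUA -> V; peptide=GLSHQDTV
pos 25: UAA -> STOP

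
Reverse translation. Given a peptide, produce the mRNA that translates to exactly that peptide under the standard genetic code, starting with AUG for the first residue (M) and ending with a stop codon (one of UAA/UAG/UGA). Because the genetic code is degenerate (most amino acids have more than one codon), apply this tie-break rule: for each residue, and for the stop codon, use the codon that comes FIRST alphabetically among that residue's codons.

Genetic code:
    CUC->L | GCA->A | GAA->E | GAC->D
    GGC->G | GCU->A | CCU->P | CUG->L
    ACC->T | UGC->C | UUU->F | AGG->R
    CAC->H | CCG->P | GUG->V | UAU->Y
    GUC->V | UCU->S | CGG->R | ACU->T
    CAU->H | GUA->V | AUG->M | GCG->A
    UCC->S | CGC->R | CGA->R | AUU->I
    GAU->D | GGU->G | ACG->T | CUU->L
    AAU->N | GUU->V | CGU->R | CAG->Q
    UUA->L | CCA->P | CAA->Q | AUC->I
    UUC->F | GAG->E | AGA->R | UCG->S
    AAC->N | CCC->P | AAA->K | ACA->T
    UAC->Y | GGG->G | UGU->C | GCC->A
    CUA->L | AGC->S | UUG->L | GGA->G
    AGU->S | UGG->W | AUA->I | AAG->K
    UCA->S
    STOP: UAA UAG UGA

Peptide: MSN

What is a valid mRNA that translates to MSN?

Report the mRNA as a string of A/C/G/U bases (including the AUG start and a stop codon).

Answer: mRNA: AUGAGCAACUAA

Derivation:
residue 1: M -> AUG (start codon)
residue 2: S codons sorted = AGC,AGU,UCA,UCC,UCG,UCU -> pick first = AGC
residue 3: N codons sorted = AAC,AAU -> pick first = AAC
terminator: stop codons sorted = UAA,UAG,UGA -> pick first = UAA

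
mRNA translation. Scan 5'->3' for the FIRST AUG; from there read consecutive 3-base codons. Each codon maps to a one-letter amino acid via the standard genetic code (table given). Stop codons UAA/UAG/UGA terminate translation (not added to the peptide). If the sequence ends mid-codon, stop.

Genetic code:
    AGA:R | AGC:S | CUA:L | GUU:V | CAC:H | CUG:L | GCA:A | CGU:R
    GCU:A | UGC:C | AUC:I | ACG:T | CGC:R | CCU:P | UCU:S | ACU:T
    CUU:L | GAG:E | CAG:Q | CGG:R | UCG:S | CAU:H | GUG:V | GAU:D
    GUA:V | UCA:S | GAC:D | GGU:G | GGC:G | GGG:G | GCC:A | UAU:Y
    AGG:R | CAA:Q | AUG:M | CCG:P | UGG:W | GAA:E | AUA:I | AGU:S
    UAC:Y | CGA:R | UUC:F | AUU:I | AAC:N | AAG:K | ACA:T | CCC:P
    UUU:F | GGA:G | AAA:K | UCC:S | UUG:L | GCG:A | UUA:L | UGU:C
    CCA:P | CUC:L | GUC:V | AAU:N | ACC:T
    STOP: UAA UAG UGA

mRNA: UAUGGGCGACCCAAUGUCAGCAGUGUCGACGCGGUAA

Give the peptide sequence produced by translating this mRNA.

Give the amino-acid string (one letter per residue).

start AUG at pos 1
pos 1: AUG -> M; peptide=M
pos 4: GGC -> G; peptide=MG
pos 7: GAC -> D; peptide=MGD
pos 10: CCA -> P; peptide=MGDP
pos 13: AUG -> M; peptide=MGDPM
pos 16: UCA -> S; peptide=MGDPMS
pos 19: GCA -> A; peptide=MGDPMSA
pos 22: GUG -> V; peptide=MGDPMSAV
pos 25: UCG -> S; peptide=MGDPMSAVS
pos 28: ACG -> T; peptide=MGDPMSAVST
pos 31: CGG -> R; peptide=MGDPMSAVSTR
pos 34: UAA -> STOP

Answer: MGDPMSAVSTR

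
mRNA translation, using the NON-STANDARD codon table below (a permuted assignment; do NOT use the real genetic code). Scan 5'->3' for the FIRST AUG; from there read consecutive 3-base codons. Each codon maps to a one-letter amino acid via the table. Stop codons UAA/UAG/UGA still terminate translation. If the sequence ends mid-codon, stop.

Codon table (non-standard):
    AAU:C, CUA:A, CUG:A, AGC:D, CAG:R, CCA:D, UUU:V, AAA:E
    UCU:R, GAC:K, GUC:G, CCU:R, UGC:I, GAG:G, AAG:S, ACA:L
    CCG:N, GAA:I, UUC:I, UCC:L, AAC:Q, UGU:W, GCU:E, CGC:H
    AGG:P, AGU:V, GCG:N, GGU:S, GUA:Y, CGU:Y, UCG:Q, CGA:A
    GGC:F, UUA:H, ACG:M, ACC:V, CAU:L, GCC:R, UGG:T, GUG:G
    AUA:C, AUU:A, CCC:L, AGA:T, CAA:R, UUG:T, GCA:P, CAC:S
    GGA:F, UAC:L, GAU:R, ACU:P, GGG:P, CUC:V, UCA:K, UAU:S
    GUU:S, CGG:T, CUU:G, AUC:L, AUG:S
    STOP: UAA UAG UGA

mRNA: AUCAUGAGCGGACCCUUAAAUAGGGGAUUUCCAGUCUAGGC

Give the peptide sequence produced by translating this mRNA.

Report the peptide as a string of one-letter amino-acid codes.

start AUG at pos 3
pos 3: AUG -> S; peptide=S
pos 6: AGC -> D; peptide=SD
pos 9: GGA -> F; peptide=SDF
pos 12: CCC -> L; peptide=SDFL
pos 15: UUA -> H; peptide=SDFLH
pos 18: AAU -> C; peptide=SDFLHC
pos 21: AGG -> P; peptide=SDFLHCP
pos 24: GGA -> F; peptide=SDFLHCPF
pos 27: UUU -> V; peptide=SDFLHCPFV
pos 30: CCA -> D; peptide=SDFLHCPFVD
pos 33: GUC -> G; peptide=SDFLHCPFVDG
pos 36: UAG -> STOP

Answer: SDFLHCPFVDG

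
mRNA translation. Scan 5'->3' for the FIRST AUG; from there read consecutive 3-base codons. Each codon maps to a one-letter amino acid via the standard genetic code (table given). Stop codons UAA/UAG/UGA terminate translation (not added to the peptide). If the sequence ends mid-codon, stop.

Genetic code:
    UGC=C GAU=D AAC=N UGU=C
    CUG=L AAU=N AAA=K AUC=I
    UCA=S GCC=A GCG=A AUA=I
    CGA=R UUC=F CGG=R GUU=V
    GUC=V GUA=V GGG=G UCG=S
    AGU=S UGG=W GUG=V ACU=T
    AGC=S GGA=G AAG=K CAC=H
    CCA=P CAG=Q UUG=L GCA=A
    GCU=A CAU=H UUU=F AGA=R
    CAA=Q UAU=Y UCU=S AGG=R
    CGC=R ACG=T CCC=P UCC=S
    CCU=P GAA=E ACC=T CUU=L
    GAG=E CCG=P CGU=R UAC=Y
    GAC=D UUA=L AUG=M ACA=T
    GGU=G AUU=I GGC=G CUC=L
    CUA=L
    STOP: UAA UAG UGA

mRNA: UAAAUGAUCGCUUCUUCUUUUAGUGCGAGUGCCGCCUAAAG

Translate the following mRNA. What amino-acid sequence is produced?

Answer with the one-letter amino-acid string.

start AUG at pos 3
pos 3: AUG -> M; peptide=M
pos 6: AUC -> I; peptide=MI
pos 9: GCU -> A; peptide=MIA
pos 12: UCU -> S; peptide=MIAS
pos 15: UCU -> S; peptide=MIASS
pos 18: UUU -> F; peptide=MIASSF
pos 21: AGU -> S; peptide=MIASSFS
pos 24: GCG -> A; peptide=MIASSFSA
pos 27: AGU -> S; peptide=MIASSFSAS
pos 30: GCC -> A; peptide=MIASSFSASA
pos 33: GCC -> A; peptide=MIASSFSASAA
pos 36: UAA -> STOP

Answer: MIASSFSASAA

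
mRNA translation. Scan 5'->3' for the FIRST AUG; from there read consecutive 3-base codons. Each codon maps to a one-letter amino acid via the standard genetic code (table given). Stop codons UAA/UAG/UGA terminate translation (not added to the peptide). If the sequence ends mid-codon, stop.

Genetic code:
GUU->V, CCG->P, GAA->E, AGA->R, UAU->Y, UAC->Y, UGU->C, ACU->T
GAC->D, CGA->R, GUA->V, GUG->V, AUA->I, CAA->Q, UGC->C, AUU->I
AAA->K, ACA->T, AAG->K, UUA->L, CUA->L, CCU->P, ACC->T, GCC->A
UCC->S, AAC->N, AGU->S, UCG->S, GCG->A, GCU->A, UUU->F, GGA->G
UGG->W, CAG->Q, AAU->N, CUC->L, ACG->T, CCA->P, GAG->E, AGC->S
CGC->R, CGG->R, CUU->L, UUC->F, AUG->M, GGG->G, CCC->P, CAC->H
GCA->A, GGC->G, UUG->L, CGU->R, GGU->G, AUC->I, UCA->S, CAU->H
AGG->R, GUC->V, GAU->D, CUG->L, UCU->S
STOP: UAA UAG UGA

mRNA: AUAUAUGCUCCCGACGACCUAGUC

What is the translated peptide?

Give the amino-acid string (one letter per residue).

start AUG at pos 4
pos 4: AUG -> M; peptide=M
pos 7: CUC -> L; peptide=ML
pos 10: CCG -> P; peptide=MLP
pos 13: ACG -> T; peptide=MLPT
pos 16: ACC -> T; peptide=MLPTT
pos 19: UAG -> STOP

Answer: MLPTT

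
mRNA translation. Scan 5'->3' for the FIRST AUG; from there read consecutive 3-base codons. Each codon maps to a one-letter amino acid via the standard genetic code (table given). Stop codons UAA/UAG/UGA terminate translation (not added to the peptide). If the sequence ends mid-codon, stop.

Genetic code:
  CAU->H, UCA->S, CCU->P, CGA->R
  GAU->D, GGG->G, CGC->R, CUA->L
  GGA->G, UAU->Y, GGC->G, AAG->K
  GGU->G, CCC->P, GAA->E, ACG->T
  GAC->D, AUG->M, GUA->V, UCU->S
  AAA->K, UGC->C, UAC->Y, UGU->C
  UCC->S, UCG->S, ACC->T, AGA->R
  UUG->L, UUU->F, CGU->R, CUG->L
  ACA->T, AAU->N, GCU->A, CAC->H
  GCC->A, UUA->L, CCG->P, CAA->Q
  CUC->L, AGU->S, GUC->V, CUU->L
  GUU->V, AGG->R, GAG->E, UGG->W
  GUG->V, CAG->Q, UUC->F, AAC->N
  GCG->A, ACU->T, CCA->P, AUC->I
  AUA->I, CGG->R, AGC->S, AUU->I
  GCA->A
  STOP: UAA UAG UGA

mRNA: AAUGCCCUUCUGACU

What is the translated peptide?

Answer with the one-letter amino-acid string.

Answer: MPF

Derivation:
start AUG at pos 1
pos 1: AUG -> M; peptide=M
pos 4: CCC -> P; peptide=MP
pos 7: UUC -> F; peptide=MPF
pos 10: UGA -> STOP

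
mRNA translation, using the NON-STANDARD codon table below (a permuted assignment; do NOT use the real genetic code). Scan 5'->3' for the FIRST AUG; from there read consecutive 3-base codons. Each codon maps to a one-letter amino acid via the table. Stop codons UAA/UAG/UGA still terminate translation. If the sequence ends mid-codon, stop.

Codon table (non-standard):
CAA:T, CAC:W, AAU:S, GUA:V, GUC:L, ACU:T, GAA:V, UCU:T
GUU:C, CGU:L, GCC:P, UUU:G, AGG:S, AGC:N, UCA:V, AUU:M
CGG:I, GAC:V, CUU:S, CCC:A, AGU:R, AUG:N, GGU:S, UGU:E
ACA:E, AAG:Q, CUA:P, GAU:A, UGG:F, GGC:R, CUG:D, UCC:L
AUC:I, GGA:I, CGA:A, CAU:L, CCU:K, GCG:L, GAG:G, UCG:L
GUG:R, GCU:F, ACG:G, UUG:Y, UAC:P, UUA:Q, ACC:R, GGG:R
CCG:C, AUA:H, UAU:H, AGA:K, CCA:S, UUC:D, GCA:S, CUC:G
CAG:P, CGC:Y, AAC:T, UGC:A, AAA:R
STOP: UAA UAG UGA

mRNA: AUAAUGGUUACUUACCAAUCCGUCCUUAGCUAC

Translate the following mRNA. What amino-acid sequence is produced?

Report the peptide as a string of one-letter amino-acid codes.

Answer: NCTPTLLSNP

Derivation:
start AUG at pos 3
pos 3: AUG -> N; peptide=N
pos 6: GUU -> C; peptide=NC
pos 9: ACU -> T; peptide=NCT
pos 12: UAC -> P; peptide=NCTP
pos 15: CAA -> T; peptide=NCTPT
pos 18: UCC -> L; peptide=NCTPTL
pos 21: GUC -> L; peptide=NCTPTLL
pos 24: CUU -> S; peptide=NCTPTLLS
pos 27: AGC -> N; peptide=NCTPTLLSN
pos 30: UAC -> P; peptide=NCTPTLLSNP
pos 33: only 0 nt remain (<3), stop (end of mRNA)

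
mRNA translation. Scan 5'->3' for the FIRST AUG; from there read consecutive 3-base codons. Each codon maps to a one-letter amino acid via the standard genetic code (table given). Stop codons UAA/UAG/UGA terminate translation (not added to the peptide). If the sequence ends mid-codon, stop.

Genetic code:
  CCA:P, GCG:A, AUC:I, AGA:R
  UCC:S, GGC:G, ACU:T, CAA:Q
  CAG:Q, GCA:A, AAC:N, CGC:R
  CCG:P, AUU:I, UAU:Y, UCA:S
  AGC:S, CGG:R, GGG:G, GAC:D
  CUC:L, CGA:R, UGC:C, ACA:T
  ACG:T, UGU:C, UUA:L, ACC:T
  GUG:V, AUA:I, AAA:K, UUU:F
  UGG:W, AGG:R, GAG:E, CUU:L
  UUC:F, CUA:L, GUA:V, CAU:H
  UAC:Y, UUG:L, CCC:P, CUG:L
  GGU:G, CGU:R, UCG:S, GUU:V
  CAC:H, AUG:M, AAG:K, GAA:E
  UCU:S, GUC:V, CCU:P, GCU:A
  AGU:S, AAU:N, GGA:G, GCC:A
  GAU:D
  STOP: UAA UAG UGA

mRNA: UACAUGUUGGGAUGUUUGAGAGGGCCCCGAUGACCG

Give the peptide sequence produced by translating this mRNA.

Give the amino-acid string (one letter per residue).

Answer: MLGCLRGPR

Derivation:
start AUG at pos 3
pos 3: AUG -> M; peptide=M
pos 6: UUG -> L; peptide=ML
pos 9: GGA -> G; peptide=MLG
pos 12: UGU -> C; peptide=MLGC
pos 15: UUG -> L; peptide=MLGCL
pos 18: AGA -> R; peptide=MLGCLR
pos 21: GGG -> G; peptide=MLGCLRG
pos 24: CCC -> P; peptide=MLGCLRGP
pos 27: CGA -> R; peptide=MLGCLRGPR
pos 30: UGA -> STOP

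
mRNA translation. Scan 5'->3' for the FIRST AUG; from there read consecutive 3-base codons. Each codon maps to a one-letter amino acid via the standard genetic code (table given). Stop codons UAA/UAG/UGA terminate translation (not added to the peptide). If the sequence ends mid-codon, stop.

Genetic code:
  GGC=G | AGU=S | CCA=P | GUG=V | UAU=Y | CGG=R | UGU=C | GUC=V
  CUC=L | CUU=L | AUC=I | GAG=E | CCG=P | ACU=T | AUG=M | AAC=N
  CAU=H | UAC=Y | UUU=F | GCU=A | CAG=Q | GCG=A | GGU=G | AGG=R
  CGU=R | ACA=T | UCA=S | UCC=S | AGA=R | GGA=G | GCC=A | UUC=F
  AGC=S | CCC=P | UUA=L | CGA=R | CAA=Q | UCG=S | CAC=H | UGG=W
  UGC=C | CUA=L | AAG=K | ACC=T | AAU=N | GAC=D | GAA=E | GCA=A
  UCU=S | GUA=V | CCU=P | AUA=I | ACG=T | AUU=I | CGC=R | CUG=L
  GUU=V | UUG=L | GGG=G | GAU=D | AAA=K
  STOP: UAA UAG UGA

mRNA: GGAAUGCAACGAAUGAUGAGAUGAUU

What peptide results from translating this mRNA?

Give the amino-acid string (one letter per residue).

start AUG at pos 3
pos 3: AUG -> M; peptide=M
pos 6: CAA -> Q; peptide=MQ
pos 9: CGA -> R; peptide=MQR
pos 12: AUG -> M; peptide=MQRM
pos 15: AUG -> M; peptide=MQRMM
pos 18: AGA -> R; peptide=MQRMMR
pos 21: UGA -> STOP

Answer: MQRMMR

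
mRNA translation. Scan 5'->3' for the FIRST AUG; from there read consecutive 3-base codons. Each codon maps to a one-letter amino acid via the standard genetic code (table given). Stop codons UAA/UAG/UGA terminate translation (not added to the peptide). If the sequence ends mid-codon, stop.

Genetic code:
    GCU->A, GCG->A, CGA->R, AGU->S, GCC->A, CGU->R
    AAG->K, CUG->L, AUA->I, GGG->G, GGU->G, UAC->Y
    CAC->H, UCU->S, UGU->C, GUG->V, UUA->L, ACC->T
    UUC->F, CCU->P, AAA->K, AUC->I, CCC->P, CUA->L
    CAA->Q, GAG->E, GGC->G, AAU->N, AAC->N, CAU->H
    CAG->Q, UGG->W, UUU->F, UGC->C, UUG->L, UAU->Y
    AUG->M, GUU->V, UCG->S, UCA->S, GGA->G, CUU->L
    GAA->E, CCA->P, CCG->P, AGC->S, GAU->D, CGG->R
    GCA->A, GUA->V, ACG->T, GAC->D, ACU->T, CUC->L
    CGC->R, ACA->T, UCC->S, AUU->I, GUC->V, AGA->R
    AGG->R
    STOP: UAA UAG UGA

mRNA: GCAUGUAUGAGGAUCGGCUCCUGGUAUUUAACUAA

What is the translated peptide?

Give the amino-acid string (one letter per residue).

start AUG at pos 2
pos 2: AUG -> M; peptide=M
pos 5: UAU -> Y; peptide=MY
pos 8: GAG -> E; peptide=MYE
pos 11: GAU -> D; peptide=MYED
pos 14: CGG -> R; peptide=MYEDR
pos 17: CUC -> L; peptide=MYEDRL
pos 20: CUG -> L; peptide=MYEDRLL
pos 23: GUA -> V; peptide=MYEDRLLV
pos 26: UUU -> F; peptide=MYEDRLLVF
pos 29: AAC -> N; peptide=MYEDRLLVFN
pos 32: UAA -> STOP

Answer: MYEDRLLVFN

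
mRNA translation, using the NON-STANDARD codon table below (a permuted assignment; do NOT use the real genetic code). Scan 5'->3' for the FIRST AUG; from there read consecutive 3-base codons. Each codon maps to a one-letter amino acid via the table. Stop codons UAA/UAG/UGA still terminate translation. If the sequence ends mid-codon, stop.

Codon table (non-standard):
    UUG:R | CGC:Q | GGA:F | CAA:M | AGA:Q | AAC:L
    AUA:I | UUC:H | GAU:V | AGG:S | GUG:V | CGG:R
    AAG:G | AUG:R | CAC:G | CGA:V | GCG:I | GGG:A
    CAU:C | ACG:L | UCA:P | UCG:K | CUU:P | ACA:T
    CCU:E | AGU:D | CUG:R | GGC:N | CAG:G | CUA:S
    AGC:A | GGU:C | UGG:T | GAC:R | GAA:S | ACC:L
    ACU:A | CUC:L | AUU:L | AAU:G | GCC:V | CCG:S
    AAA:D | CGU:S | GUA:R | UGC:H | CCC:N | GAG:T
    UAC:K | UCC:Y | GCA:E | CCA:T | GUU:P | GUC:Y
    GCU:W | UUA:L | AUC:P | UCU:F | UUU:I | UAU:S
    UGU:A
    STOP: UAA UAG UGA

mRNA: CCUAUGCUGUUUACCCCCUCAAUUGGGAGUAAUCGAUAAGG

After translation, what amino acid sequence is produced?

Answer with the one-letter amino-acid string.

Answer: RRILNPLADGV

Derivation:
start AUG at pos 3
pos 3: AUG -> R; peptide=R
pos 6: CUG -> R; peptide=RR
pos 9: UUU -> I; peptide=RRI
pos 12: ACC -> L; peptide=RRIL
pos 15: CCC -> N; peptide=RRILN
pos 18: UCA -> P; peptide=RRILNP
pos 21: AUU -> L; peptide=RRILNPL
pos 24: GGG -> A; peptide=RRILNPLA
pos 27: AGU -> D; peptide=RRILNPLAD
pos 30: AAU -> G; peptide=RRILNPLADG
pos 33: CGA -> V; peptide=RRILNPLADGV
pos 36: UAA -> STOP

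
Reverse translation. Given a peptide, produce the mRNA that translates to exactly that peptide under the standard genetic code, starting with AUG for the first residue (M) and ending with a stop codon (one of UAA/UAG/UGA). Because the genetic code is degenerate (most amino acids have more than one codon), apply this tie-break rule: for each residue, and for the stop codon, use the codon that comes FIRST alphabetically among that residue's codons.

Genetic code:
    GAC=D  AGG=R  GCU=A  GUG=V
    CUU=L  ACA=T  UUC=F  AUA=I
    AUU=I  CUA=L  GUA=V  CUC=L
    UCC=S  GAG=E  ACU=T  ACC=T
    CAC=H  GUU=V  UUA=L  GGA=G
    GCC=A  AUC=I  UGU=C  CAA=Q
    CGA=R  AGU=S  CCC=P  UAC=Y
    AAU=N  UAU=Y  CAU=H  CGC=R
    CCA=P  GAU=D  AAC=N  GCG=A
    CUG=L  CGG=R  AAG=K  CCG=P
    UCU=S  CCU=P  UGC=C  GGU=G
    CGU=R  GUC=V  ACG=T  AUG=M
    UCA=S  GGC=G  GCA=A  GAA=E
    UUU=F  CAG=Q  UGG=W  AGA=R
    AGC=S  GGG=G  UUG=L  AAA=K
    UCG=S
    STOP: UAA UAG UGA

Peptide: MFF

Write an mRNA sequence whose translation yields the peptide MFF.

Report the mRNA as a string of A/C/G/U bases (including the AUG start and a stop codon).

Answer: mRNA: AUGUUCUUCUAA

Derivation:
residue 1: M -> AUG (start codon)
residue 2: F codons sorted = UUC,UUU -> pick first = UUC
residue 3: F codons sorted = UUC,UUU -> pick first = UUC
terminator: stop codons sorted = UAA,UAG,UGA -> pick first = UAA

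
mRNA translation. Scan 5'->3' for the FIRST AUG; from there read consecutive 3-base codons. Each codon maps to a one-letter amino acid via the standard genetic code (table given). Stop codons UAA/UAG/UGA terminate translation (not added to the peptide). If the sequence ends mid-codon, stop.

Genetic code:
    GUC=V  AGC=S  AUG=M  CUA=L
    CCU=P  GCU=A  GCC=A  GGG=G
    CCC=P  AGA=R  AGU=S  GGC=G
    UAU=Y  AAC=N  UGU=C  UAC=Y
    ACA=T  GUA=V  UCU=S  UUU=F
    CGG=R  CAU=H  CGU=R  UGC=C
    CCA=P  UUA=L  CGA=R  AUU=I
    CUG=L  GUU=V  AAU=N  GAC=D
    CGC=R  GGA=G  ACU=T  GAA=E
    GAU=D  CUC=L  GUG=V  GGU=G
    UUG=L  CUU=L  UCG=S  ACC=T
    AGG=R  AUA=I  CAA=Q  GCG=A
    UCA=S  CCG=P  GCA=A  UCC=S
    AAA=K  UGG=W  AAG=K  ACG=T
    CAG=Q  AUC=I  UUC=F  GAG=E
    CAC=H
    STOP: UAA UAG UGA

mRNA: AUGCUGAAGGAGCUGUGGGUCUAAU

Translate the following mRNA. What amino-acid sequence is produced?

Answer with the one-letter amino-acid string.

Answer: MLKELWV

Derivation:
start AUG at pos 0
pos 0: AUG -> M; peptide=M
pos 3: CUG -> L; peptide=ML
pos 6: AAG -> K; peptide=MLK
pos 9: GAG -> E; peptide=MLKE
pos 12: CUG -> L; peptide=MLKEL
pos 15: UGG -> W; peptide=MLKELW
pos 18: GUC -> V; peptide=MLKELWV
pos 21: UAA -> STOP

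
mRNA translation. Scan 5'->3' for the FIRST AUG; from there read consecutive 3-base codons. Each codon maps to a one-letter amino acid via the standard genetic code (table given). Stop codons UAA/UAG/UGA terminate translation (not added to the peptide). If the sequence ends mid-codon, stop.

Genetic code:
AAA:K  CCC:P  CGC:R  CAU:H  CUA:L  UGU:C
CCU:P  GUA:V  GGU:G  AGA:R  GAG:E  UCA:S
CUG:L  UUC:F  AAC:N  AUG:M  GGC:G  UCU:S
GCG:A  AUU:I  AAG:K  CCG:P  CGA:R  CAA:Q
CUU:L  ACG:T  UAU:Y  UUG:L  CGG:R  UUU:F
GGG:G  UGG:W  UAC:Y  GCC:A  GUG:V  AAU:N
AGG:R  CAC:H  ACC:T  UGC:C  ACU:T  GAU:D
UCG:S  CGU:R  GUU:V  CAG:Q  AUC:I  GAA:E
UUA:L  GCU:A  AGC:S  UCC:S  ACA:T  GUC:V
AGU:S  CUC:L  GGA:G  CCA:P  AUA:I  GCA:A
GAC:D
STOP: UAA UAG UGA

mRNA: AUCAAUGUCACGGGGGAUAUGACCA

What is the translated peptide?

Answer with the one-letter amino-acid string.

Answer: MSRGI

Derivation:
start AUG at pos 4
pos 4: AUG -> M; peptide=M
pos 7: UCA -> S; peptide=MS
pos 10: CGG -> R; peptide=MSR
pos 13: GGG -> G; peptide=MSRG
pos 16: AUA -> I; peptide=MSRGI
pos 19: UGA -> STOP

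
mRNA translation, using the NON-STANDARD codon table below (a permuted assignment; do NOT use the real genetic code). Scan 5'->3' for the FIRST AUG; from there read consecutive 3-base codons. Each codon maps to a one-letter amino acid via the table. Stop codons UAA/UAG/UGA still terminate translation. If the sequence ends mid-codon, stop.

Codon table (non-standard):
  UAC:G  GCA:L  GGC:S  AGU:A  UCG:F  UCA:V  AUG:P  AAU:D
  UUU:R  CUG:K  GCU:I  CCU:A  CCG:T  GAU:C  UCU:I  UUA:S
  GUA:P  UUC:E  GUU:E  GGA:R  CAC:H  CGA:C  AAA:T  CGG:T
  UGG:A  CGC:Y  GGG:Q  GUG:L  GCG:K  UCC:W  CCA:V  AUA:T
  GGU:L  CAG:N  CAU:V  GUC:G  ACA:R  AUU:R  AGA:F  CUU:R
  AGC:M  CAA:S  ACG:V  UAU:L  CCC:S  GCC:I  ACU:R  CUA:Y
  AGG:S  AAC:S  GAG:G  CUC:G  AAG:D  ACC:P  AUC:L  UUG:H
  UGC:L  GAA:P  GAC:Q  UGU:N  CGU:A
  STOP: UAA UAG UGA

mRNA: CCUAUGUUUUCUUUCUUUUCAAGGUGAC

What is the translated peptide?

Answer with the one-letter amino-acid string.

Answer: PRIERVS

Derivation:
start AUG at pos 3
pos 3: AUG -> P; peptide=P
pos 6: UUU -> R; peptide=PR
pos 9: UCU -> I; peptide=PRI
pos 12: UUC -> E; peptide=PRIE
pos 15: UUU -> R; peptide=PRIER
pos 18: UCA -> V; peptide=PRIERV
pos 21: AGG -> S; peptide=PRIERVS
pos 24: UGA -> STOP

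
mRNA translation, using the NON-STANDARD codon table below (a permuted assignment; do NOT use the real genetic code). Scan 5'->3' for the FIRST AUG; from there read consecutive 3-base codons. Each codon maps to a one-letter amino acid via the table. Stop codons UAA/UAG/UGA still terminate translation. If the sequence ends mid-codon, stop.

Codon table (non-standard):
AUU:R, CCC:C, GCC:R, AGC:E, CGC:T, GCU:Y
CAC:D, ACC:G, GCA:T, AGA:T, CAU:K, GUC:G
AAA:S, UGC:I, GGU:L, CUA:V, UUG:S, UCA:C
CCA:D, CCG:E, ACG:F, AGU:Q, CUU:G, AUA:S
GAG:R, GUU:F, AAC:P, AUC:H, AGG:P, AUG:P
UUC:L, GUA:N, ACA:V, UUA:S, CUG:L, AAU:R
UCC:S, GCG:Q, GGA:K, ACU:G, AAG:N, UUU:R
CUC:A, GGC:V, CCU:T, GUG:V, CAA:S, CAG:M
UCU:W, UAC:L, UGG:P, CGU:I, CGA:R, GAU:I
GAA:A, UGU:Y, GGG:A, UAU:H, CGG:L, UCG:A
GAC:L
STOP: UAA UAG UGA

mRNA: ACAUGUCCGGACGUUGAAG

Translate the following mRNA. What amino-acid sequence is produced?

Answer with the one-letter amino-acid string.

start AUG at pos 2
pos 2: AUG -> P; peptide=P
pos 5: UCC -> S; peptide=PS
pos 8: GGA -> K; peptide=PSK
pos 11: CGU -> I; peptide=PSKI
pos 14: UGA -> STOP

Answer: PSKI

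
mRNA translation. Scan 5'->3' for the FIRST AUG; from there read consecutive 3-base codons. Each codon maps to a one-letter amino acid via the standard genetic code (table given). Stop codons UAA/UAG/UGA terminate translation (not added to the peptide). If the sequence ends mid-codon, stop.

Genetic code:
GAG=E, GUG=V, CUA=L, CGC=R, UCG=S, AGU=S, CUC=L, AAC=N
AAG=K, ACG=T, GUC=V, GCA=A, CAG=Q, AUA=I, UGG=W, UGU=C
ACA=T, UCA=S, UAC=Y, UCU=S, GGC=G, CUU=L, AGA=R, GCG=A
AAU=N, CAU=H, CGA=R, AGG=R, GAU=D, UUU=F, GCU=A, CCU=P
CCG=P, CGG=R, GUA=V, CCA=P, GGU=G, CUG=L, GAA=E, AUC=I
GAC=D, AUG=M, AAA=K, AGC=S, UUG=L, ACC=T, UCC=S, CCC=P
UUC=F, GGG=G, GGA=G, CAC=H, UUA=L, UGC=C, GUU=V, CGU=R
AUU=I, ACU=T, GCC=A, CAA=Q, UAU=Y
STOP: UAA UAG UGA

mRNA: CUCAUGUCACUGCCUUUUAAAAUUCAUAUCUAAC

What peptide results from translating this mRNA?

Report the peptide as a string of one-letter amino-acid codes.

start AUG at pos 3
pos 3: AUG -> M; peptide=M
pos 6: UCA -> S; peptide=MS
pos 9: CUG -> L; peptide=MSL
pos 12: CCU -> P; peptide=MSLP
pos 15: UUU -> F; peptide=MSLPF
pos 18: AAA -> K; peptide=MSLPFK
pos 21: AUU -> I; peptide=MSLPFKI
pos 24: CAU -> H; peptide=MSLPFKIH
pos 27: AUC -> I; peptide=MSLPFKIHI
pos 30: UAA -> STOP

Answer: MSLPFKIHI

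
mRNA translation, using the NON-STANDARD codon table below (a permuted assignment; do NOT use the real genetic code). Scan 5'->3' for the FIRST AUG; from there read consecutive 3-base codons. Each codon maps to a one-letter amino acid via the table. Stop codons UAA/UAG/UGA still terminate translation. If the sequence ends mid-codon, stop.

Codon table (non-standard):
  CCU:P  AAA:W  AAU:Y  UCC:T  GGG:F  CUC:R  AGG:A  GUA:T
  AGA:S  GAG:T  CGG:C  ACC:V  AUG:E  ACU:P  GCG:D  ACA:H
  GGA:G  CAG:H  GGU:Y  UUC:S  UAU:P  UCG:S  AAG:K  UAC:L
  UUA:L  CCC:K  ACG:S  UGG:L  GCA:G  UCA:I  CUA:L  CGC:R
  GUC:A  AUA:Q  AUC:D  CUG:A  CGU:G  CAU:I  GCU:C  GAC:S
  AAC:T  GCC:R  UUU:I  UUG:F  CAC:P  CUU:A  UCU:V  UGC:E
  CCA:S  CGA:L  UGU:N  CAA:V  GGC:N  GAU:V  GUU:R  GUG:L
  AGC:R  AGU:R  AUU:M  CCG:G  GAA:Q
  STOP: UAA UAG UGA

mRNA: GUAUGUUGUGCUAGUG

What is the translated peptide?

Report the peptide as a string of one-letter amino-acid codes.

Answer: EFE

Derivation:
start AUG at pos 2
pos 2: AUG -> E; peptide=E
pos 5: UUG -> F; peptide=EF
pos 8: UGC -> E; peptide=EFE
pos 11: UAG -> STOP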